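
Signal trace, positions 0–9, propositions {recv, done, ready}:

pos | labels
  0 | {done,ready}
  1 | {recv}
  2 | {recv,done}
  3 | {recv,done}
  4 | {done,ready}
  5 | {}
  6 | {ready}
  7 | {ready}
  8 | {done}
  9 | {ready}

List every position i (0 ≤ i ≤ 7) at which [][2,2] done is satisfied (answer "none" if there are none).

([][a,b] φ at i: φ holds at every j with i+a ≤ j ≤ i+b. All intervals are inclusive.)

Evaluate at each i in [0,7]:
  i=0: ✓ (all of [2,2])
  i=1: ✓ (all of [3,3])
  i=2: ✓ (all of [4,4])
  i=3: ✗ (fails at j=5)
  i=4: ✗ (fails at j=6)
  i=5: ✗ (fails at j=7)
  i=6: ✓ (all of [8,8])
  i=7: ✗ (fails at j=9)

0, 1, 2, 6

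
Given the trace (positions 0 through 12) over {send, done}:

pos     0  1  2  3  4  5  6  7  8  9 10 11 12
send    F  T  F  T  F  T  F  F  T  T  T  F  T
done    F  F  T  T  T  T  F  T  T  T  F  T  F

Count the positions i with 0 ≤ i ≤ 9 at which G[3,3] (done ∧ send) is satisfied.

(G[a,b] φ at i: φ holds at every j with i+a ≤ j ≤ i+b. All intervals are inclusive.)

Evaluate at each i in [0,9]:
  i=0: ✓ (all of [3,3])
  i=1: ✗ (fails at j=4)
  i=2: ✓ (all of [5,5])
  i=3: ✗ (fails at j=6)
  i=4: ✗ (fails at j=7)
  i=5: ✓ (all of [8,8])
  i=6: ✓ (all of [9,9])
  i=7: ✗ (fails at j=10)
  i=8: ✗ (fails at j=11)
  i=9: ✗ (fails at j=12)
Positions where it holds: {0, 2, 5, 6} → 4.

4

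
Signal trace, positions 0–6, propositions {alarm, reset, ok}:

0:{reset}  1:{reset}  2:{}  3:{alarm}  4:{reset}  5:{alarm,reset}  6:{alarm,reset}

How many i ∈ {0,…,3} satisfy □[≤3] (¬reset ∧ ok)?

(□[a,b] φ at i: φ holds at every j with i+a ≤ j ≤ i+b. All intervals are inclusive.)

Evaluate at each i in [0,3]:
  i=0: ✗ (fails at j=0)
  i=1: ✗ (fails at j=1)
  i=2: ✗ (fails at j=2)
  i=3: ✗ (fails at j=3)
Positions where it holds: {} → 0.

0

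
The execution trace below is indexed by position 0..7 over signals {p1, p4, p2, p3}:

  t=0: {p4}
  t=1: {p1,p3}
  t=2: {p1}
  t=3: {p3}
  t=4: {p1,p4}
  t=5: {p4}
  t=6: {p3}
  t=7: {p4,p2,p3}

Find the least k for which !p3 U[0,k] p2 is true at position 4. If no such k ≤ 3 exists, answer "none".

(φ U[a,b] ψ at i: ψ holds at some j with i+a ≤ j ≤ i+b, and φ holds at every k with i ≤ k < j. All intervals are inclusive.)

Need earliest j ≥ 4 with p2, and !p3 at every k in [4,j-1].
  j=4: rhs fails.
  j=5: rhs fails.
  j=6: rhs fails.
  j=7: rhs holds but lhs fails at k=6.
No witness within the range → none.

none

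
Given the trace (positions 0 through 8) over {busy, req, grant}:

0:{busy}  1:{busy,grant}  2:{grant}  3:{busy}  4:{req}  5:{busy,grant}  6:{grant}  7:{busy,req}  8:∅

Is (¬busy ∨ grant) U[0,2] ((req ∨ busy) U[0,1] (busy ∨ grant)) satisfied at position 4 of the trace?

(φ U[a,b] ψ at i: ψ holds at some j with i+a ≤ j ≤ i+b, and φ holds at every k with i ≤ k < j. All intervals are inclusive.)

Yes

Need some j in [4,6] with ((req ∨ busy) U[0,1] (busy ∨ grant)), and (¬busy ∨ grant) at every k in [4,j-1].
  j=4: ((req ∨ busy) U[0,1] (busy ∨ grant)) holds; no prefix to check → satisfied.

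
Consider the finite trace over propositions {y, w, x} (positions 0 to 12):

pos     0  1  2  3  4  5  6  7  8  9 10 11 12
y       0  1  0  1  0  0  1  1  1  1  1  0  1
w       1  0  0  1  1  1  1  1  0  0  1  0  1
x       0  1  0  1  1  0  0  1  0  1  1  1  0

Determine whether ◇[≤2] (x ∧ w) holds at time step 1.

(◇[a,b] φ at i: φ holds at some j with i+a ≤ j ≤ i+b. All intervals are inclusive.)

Yes

Check (x ∧ w) at each j in [1,3]:
  j=1: false
  j=2: false
  j=3: true
Found at j=3 → formula holds.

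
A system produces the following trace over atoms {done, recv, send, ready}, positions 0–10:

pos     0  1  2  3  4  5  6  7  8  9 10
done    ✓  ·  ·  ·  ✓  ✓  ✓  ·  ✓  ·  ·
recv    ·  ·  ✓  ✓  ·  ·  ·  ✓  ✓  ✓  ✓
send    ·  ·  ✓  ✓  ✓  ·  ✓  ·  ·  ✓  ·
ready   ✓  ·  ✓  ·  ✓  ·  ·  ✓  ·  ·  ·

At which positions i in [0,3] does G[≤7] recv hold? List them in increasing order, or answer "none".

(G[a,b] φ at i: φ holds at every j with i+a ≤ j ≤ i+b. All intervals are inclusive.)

none

Evaluate at each i in [0,3]:
  i=0: ✗ (fails at j=0)
  i=1: ✗ (fails at j=1)
  i=2: ✗ (fails at j=4)
  i=3: ✗ (fails at j=4)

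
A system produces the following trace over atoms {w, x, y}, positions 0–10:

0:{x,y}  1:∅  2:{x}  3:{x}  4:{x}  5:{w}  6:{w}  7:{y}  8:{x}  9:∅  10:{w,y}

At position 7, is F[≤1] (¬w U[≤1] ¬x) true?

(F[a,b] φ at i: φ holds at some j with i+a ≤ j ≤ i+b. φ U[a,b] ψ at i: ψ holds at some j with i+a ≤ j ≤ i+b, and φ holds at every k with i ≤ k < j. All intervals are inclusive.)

True

Check (¬w U[≤1] ¬x) at each j in [7,8]:
  j=7: holds
  j=8: holds
Found at j=7 → formula holds.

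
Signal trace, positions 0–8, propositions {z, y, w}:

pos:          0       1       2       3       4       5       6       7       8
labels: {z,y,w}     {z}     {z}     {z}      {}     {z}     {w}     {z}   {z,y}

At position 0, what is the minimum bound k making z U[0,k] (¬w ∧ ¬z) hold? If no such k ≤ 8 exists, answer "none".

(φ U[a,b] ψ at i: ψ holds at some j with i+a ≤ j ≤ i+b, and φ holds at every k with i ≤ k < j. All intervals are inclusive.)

4

Need earliest j ≥ 0 with (¬w ∧ ¬z), and z at every k in [0,j-1].
  j=0: rhs fails.
  j=1: rhs fails.
  j=2: rhs fails.
  j=3: rhs fails.
  j=4: rhs holds; lhs holds on [0,3]. k = 4.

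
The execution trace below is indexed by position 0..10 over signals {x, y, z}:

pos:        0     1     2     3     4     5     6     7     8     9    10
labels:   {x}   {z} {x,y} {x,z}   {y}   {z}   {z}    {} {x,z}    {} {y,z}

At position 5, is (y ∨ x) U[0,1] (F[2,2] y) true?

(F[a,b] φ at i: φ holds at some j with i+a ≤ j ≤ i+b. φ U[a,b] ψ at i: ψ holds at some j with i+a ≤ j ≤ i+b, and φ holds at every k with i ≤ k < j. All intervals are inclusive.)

Need some j in [5,6] with F[2,2] y, and (y ∨ x) at every k in [5,j-1].
  j=5: F[2,2] y — fails (none in [7,7]).
  j=6: F[2,2] y — fails (none in [8,8]).
No j in the window works → until fails.

No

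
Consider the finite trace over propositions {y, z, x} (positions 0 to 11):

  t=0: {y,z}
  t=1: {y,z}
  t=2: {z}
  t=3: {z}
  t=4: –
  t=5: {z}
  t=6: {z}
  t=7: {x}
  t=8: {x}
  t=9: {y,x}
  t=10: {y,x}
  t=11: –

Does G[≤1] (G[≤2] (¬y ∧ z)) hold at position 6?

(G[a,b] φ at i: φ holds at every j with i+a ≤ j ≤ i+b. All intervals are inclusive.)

False

Check G[≤2] (¬y ∧ z) at every j in [6,7]:
  j=6: fails at 7
  j=7: fails at 7
Fails at j=6 → formula fails.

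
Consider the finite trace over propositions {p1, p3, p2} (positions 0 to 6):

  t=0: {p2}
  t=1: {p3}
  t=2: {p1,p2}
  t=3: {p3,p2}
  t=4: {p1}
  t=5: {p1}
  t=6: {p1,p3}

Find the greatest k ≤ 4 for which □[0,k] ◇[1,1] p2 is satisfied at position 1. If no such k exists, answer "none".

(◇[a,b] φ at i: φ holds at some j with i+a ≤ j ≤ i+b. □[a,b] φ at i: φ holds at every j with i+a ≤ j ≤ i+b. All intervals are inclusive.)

◇[1,1] p2 must hold from j=1 onward; find where it first fails.
  j=1: holds
  j=2: holds
  j=3: fails
Holds on [1,2], so largest k = 1.

1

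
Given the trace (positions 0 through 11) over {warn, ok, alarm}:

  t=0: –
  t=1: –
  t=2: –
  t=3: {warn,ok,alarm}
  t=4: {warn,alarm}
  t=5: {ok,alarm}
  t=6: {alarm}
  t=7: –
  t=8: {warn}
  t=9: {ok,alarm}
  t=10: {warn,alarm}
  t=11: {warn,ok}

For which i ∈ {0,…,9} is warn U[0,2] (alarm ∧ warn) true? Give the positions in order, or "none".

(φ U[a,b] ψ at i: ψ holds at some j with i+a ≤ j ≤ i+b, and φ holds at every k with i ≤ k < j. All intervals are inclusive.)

3, 4

Evaluate at each i in [0,9]:
  i=0: ✗ (no rhs in [0,2])
  i=1: ✗ (lhs fails at k=1 before rhs at j=3)
  i=2: ✗ (lhs fails at k=2 before rhs at j=3)
  i=3: ✓ (rhs at j=3)
  i=4: ✓ (rhs at j=4)
  i=5: ✗ (no rhs in [5,7])
  i=6: ✗ (no rhs in [6,8])
  i=7: ✗ (no rhs in [7,9])
  i=8: ✗ (lhs fails at k=9 before rhs at j=10)
  i=9: ✗ (lhs fails at k=9 before rhs at j=10)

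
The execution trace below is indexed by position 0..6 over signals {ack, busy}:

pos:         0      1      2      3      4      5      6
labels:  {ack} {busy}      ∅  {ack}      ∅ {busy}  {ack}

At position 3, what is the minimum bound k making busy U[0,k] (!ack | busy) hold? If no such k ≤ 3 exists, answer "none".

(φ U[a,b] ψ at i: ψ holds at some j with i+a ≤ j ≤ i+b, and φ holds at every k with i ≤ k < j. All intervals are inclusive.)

Need earliest j ≥ 3 with (!ack | busy), and busy at every k in [3,j-1].
  j=3: rhs fails.
  j=4: rhs holds but lhs fails at k=3.
  j=5: rhs holds but lhs fails at k=3.
  j=6: rhs fails.
No witness within the range → none.

none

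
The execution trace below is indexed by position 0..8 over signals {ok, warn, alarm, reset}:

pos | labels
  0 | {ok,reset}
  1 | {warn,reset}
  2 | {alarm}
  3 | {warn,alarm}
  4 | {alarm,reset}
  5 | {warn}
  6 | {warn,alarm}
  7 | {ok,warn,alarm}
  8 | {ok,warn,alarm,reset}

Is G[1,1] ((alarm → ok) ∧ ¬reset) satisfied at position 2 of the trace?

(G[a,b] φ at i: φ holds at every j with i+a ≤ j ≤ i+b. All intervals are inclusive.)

False

Check ((alarm → ok) ∧ ¬reset) at every j in [3,3]:
  j=3: false
Fails at j=3 → formula fails.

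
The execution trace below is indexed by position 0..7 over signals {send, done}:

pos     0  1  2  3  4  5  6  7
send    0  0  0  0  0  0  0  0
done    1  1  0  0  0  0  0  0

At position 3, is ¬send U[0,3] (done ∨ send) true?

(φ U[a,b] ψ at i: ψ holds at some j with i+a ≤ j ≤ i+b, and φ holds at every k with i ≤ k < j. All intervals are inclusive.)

Need some j in [3,6] with (done ∨ send), and ¬send at every k in [3,j-1].
  j=3: (done ∨ send) false.
  j=4: (done ∨ send) false.
  j=5: (done ∨ send) false.
  j=6: (done ∨ send) false.
No j in the window works → until fails.

False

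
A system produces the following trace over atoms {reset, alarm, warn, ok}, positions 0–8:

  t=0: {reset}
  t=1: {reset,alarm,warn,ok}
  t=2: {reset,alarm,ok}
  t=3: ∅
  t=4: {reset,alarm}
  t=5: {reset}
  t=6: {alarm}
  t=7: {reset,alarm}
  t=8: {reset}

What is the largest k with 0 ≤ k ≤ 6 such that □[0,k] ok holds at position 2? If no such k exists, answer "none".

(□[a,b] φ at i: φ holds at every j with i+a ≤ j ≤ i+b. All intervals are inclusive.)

ok must hold from j=2 onward; find where it first fails.
  j=2: holds
  j=3: fails
Holds on [2,2], so largest k = 0.

0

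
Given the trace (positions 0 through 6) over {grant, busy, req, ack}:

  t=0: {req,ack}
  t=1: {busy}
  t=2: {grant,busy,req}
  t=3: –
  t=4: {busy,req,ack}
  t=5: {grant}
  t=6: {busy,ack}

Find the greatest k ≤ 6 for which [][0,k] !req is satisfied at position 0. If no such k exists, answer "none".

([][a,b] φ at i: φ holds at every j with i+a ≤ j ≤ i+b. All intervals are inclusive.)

!req must hold from j=0 onward; find where it first fails.
  j=0: fails → no k works.

none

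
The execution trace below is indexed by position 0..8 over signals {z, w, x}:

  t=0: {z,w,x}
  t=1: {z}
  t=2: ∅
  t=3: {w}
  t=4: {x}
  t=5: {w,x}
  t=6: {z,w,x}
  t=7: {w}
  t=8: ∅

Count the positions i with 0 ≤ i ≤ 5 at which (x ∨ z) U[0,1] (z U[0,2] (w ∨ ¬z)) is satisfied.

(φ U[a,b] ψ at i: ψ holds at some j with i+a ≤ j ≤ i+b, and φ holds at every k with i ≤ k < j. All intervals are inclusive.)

6

Evaluate at each i in [0,5]:
  i=0: ✓ (rhs at j=0)
  i=1: ✓ (rhs at j=1)
  i=2: ✓ (rhs at j=2)
  i=3: ✓ (rhs at j=3)
  i=4: ✓ (rhs at j=4)
  i=5: ✓ (rhs at j=5)
Positions where it holds: {0, 1, 2, 3, 4, 5} → 6.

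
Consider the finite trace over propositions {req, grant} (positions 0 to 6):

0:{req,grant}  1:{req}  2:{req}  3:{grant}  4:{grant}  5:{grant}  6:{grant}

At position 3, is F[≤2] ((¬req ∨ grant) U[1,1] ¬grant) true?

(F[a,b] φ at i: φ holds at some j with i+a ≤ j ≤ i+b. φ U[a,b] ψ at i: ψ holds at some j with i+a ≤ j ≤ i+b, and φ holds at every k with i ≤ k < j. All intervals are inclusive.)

Check ((¬req ∨ grant) U[1,1] ¬grant) at each j in [3,5]:
  j=3: fails
  j=4: fails
  j=5: fails
No position in the window satisfies it → formula fails.

False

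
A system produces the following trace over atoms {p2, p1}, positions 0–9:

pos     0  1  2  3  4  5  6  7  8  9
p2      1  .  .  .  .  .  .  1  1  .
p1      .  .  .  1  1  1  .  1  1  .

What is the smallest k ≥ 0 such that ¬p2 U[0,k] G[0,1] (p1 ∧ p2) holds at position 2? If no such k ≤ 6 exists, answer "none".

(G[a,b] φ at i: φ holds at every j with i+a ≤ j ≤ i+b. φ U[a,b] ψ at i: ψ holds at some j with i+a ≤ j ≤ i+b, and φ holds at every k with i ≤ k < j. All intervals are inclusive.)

5

Need earliest j ≥ 2 with G[0,1] (p1 ∧ p2), and ¬p2 at every k in [2,j-1].
  j=2: rhs fails.
  j=3: rhs fails.
  j=4: rhs fails.
  j=5: rhs fails.
  j=6: rhs fails.
  j=7: rhs holds; lhs holds on [2,6]. k = 5.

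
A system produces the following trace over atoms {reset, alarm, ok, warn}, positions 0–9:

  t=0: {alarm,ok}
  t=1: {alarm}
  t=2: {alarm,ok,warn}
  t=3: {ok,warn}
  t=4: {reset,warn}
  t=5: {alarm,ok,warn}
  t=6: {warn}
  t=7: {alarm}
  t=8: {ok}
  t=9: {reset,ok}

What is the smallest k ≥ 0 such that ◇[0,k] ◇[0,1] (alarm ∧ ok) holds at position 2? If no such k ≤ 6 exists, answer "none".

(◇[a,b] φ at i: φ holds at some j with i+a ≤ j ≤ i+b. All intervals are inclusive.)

0

Scan j = 2,3,… for ◇[0,1] (alarm ∧ ok):
  j=2: holds
First hit at j=2, so smallest k = 2-2 = 0.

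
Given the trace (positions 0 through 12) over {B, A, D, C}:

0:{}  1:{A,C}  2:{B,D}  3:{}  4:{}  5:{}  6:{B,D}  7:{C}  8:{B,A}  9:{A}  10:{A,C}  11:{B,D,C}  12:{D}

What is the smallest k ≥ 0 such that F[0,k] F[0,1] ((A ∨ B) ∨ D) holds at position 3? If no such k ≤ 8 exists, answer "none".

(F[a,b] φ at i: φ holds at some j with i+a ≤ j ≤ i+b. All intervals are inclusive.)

Scan j = 3,4,… for F[0,1] ((A ∨ B) ∨ D):
  j=3: fails
  j=4: fails
  j=5: holds
First hit at j=5, so smallest k = 5-3 = 2.

2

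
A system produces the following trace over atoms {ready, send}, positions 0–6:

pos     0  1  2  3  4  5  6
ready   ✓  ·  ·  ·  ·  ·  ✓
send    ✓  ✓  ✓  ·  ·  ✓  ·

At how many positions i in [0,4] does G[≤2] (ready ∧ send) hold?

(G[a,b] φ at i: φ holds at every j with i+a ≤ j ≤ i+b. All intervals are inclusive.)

0

Evaluate at each i in [0,4]:
  i=0: ✗ (fails at j=1)
  i=1: ✗ (fails at j=1)
  i=2: ✗ (fails at j=2)
  i=3: ✗ (fails at j=3)
  i=4: ✗ (fails at j=4)
Positions where it holds: {} → 0.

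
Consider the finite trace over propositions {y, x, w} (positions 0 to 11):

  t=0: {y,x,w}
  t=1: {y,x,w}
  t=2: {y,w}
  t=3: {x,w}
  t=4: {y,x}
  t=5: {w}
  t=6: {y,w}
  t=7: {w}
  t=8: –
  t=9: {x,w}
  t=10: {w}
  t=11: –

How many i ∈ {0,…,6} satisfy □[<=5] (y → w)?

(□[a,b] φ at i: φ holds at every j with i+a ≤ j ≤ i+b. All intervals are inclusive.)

Evaluate at each i in [0,6]:
  i=0: ✗ (fails at j=4)
  i=1: ✗ (fails at j=4)
  i=2: ✗ (fails at j=4)
  i=3: ✗ (fails at j=4)
  i=4: ✗ (fails at j=4)
  i=5: ✓ (all of [5,10])
  i=6: ✓ (all of [6,11])
Positions where it holds: {5, 6} → 2.

2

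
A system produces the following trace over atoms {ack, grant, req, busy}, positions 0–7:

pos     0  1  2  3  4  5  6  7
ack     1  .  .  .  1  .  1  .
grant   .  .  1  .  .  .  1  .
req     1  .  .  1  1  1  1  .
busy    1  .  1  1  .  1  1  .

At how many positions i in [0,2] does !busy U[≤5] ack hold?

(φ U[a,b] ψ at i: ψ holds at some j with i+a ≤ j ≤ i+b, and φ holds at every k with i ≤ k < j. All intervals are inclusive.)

1

Evaluate at each i in [0,2]:
  i=0: ✓ (rhs at j=0)
  i=1: ✗ (lhs fails at k=2 before rhs at j=4)
  i=2: ✗ (lhs fails at k=2 before rhs at j=4)
Positions where it holds: {0} → 1.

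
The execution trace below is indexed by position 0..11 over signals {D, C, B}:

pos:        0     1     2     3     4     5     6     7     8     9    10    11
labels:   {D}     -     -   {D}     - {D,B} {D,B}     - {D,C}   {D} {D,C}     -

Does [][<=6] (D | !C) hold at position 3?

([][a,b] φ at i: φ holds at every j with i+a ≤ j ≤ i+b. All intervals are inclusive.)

Yes

Check (D | !C) at every j in [3,9]:
  j=3: true
  j=4: true
  j=5: true
  j=6: true
  j=7: true
  j=8: true
  j=9: true
All positions satisfy it → formula holds.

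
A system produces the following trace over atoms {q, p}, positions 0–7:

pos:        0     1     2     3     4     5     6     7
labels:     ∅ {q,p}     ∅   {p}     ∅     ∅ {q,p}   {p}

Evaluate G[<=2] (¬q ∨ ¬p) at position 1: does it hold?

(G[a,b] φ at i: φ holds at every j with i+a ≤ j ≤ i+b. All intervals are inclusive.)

Does not hold

Check (¬q ∨ ¬p) at every j in [1,3]:
  j=1: false
  j=2: true
  j=3: true
Fails at j=1 → formula fails.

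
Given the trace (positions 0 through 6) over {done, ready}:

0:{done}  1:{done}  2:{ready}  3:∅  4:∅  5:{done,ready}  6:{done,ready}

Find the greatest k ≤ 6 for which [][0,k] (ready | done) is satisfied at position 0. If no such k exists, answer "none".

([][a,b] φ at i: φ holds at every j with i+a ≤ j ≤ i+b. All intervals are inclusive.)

(ready | done) must hold from j=0 onward; find where it first fails.
  j=0: holds
  j=1: holds
  j=2: holds
  j=3: fails
Holds on [0,2], so largest k = 2.

2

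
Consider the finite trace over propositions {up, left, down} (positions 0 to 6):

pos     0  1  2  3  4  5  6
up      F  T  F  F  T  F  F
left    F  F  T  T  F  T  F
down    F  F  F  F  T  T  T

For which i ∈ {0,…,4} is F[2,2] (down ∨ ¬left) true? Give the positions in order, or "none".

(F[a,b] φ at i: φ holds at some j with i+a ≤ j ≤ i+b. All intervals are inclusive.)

2, 3, 4

Evaluate at each i in [0,4]:
  i=0: ✗ (none in [2,2])
  i=1: ✗ (none in [3,3])
  i=2: ✓ (witness j=4)
  i=3: ✓ (witness j=5)
  i=4: ✓ (witness j=6)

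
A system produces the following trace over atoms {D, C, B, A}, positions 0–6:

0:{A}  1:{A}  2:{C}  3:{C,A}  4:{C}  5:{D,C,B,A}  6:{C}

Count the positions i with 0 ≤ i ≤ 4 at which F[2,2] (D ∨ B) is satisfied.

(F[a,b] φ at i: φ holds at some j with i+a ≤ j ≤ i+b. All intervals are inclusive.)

Evaluate at each i in [0,4]:
  i=0: ✗ (none in [2,2])
  i=1: ✗ (none in [3,3])
  i=2: ✗ (none in [4,4])
  i=3: ✓ (witness j=5)
  i=4: ✗ (none in [6,6])
Positions where it holds: {3} → 1.

1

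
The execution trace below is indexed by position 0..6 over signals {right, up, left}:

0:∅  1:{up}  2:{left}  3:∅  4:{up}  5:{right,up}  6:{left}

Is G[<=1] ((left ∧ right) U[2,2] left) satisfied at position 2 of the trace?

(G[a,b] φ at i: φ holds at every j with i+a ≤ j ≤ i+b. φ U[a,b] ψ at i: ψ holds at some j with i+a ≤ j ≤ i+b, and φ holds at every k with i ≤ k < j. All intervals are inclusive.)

Check ((left ∧ right) U[2,2] left) at every j in [2,3]:
  j=2: fails
  j=3: fails
Fails at j=2 → formula fails.

Does not hold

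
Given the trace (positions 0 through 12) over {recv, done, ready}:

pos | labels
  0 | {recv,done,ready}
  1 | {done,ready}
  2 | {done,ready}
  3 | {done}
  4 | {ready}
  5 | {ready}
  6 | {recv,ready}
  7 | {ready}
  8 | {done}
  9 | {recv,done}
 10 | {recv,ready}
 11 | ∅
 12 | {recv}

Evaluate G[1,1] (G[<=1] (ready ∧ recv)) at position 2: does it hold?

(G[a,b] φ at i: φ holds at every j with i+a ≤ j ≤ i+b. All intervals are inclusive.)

Does not hold

Check G[<=1] (ready ∧ recv) at every j in [3,3]:
  j=3: fails at 3
Fails at j=3 → formula fails.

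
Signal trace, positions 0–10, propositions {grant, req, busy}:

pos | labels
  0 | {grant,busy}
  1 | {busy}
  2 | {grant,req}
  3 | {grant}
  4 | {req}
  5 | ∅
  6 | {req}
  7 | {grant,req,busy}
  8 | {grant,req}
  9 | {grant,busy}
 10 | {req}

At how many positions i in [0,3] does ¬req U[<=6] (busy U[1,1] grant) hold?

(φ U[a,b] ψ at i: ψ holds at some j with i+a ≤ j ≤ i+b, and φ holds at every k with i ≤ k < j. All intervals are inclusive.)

2

Evaluate at each i in [0,3]:
  i=0: ✓ (rhs at j=1; lhs holds on [0,0])
  i=1: ✓ (rhs at j=1)
  i=2: ✗ (lhs fails at k=2 before rhs at j=7)
  i=3: ✗ (lhs fails at k=4 before rhs at j=7)
Positions where it holds: {0, 1} → 2.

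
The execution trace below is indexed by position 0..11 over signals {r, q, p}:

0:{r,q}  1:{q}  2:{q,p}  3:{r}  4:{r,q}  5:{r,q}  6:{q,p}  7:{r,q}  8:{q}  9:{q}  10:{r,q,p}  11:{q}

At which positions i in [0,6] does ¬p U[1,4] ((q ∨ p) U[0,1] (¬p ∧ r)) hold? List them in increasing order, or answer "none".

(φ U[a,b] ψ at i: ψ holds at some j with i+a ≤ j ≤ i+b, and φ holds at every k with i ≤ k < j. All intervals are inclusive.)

Evaluate at each i in [0,6]:
  i=0: ✓ (rhs at j=2; lhs holds on [0,1])
  i=1: ✓ (rhs at j=2; lhs holds on [1,1])
  i=2: ✗ (lhs fails at k=2 before rhs at j=3)
  i=3: ✓ (rhs at j=4; lhs holds on [3,3])
  i=4: ✓ (rhs at j=5; lhs holds on [4,4])
  i=5: ✓ (rhs at j=6; lhs holds on [5,5])
  i=6: ✗ (lhs fails at k=6 before rhs at j=7)

0, 1, 3, 4, 5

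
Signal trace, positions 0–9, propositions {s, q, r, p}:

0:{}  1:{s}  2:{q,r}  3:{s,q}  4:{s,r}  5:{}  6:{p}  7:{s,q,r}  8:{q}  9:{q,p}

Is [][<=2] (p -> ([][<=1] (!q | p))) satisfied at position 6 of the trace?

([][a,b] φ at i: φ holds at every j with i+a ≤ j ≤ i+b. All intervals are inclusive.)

False

Check (p -> ([][<=1] (!q | p))) at every j in [6,8]:
  j=6: antecedent true; consequent fails at 7 → ✗
  j=7: antecedent false → ✓
  j=8: antecedent false → ✓
Fails at j=6 → formula fails.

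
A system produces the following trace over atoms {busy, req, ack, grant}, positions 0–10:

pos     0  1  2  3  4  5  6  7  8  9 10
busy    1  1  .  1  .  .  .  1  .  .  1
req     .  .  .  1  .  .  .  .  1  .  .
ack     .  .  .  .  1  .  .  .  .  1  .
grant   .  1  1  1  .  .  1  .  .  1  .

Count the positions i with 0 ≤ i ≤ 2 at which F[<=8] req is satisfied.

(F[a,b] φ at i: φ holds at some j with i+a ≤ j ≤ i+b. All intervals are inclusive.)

3

Evaluate at each i in [0,2]:
  i=0: ✓ (witness j=3)
  i=1: ✓ (witness j=3)
  i=2: ✓ (witness j=3)
Positions where it holds: {0, 1, 2} → 3.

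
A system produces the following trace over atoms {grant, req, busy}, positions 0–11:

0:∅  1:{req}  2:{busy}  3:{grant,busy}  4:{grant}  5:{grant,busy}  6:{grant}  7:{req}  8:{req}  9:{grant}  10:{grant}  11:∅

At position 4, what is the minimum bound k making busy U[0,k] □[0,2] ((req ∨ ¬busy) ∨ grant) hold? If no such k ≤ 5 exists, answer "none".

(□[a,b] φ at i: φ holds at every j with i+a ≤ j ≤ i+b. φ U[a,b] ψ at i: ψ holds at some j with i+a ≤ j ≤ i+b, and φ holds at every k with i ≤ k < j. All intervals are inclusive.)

0

Need earliest j ≥ 4 with □[0,2] ((req ∨ ¬busy) ∨ grant), and busy at every k in [4,j-1].
  j=4: rhs holds (empty prefix). k = 0.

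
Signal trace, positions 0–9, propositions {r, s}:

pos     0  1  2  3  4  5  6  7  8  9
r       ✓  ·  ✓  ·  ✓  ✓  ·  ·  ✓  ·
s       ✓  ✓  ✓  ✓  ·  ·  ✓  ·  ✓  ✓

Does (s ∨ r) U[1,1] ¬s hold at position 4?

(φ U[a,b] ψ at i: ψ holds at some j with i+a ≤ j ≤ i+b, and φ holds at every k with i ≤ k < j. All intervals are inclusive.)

Holds

Need some j in [5,5] with ¬s, and (s ∨ r) at every k in [4,j-1].
  j=5: ¬s holds; (s ∨ r) holds at every k in [4,4] → satisfied.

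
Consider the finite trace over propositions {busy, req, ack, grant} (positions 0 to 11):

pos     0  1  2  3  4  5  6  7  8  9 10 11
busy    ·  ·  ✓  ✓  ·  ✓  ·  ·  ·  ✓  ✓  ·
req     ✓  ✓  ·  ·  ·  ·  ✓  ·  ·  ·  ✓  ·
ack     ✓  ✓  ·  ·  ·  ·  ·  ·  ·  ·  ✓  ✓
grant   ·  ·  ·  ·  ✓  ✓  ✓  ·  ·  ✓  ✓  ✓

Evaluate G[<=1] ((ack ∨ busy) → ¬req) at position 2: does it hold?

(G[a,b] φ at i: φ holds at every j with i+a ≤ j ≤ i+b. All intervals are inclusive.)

Yes

Check ((ack ∨ busy) → ¬req) at every j in [2,3]:
  j=2: antecedent true; consequent true → ✓
  j=3: antecedent true; consequent true → ✓
All positions satisfy it → formula holds.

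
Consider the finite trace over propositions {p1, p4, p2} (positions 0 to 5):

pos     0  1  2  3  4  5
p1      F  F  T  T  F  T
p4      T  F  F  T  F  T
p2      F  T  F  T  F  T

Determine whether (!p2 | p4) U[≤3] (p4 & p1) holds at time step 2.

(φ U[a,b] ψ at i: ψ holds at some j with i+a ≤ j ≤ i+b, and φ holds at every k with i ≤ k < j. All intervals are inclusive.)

Need some j in [2,5] with (p4 & p1), and (!p2 | p4) at every k in [2,j-1].
  j=2: (p4 & p1) false.
  j=3: (p4 & p1) holds; (!p2 | p4) holds at every k in [2,2] → satisfied.

True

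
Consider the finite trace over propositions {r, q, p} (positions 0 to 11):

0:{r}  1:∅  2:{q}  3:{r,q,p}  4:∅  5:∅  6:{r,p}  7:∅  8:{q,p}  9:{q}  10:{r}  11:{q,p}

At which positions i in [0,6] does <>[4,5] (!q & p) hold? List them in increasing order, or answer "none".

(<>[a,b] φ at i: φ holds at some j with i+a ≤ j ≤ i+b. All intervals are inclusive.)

Evaluate at each i in [0,6]:
  i=0: ✗ (none in [4,5])
  i=1: ✓ (witness j=6)
  i=2: ✓ (witness j=6)
  i=3: ✗ (none in [7,8])
  i=4: ✗ (none in [8,9])
  i=5: ✗ (none in [9,10])
  i=6: ✗ (none in [10,11])

1, 2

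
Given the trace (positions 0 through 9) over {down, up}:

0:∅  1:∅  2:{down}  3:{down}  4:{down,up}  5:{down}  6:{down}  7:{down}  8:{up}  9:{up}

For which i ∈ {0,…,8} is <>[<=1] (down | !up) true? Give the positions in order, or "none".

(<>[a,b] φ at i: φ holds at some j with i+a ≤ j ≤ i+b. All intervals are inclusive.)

0, 1, 2, 3, 4, 5, 6, 7

Evaluate at each i in [0,8]:
  i=0: ✓ (witness j=0)
  i=1: ✓ (witness j=1)
  i=2: ✓ (witness j=2)
  i=3: ✓ (witness j=3)
  i=4: ✓ (witness j=4)
  i=5: ✓ (witness j=5)
  i=6: ✓ (witness j=6)
  i=7: ✓ (witness j=7)
  i=8: ✗ (none in [8,9])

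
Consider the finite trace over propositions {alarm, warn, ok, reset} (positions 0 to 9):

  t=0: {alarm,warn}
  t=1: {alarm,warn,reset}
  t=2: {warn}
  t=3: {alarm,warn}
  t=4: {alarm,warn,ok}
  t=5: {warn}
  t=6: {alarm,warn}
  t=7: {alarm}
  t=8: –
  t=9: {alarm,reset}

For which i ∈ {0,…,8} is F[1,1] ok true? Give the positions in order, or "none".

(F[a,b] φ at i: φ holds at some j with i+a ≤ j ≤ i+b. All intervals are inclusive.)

Evaluate at each i in [0,8]:
  i=0: ✗ (none in [1,1])
  i=1: ✗ (none in [2,2])
  i=2: ✗ (none in [3,3])
  i=3: ✓ (witness j=4)
  i=4: ✗ (none in [5,5])
  i=5: ✗ (none in [6,6])
  i=6: ✗ (none in [7,7])
  i=7: ✗ (none in [8,8])
  i=8: ✗ (none in [9,9])

3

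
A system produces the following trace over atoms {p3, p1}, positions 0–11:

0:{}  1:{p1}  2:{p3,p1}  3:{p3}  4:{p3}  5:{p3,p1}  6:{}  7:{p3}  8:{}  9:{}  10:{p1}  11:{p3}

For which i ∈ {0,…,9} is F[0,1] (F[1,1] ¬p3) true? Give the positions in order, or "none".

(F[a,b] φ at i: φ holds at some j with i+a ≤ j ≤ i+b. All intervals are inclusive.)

0, 4, 5, 6, 7, 8, 9

Evaluate at each i in [0,9]:
  i=0: ✓ (witness j=0)
  i=1: ✗ (none in [1,2])
  i=2: ✗ (none in [2,3])
  i=3: ✗ (none in [3,4])
  i=4: ✓ (witness j=5)
  i=5: ✓ (witness j=5)
  i=6: ✓ (witness j=7)
  i=7: ✓ (witness j=7)
  i=8: ✓ (witness j=8)
  i=9: ✓ (witness j=9)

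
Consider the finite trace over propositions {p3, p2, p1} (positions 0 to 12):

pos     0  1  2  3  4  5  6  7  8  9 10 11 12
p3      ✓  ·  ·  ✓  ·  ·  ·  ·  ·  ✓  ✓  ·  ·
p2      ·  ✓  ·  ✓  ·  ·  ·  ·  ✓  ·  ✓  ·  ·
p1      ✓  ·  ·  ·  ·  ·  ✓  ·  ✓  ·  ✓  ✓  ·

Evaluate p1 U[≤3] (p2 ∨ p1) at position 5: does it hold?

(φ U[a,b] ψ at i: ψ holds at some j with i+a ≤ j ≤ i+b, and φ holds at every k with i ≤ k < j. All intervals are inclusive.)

Need some j in [5,8] with (p2 ∨ p1), and p1 at every k in [5,j-1].
  j=5: (p2 ∨ p1) false.
  j=6: (p2 ∨ p1) holds, but p1 fails at k=5 → not this j.
  j=7: (p2 ∨ p1) false.
  j=8: (p2 ∨ p1) holds, but p1 fails at k=5 → not this j.
No j in the window works → until fails.

No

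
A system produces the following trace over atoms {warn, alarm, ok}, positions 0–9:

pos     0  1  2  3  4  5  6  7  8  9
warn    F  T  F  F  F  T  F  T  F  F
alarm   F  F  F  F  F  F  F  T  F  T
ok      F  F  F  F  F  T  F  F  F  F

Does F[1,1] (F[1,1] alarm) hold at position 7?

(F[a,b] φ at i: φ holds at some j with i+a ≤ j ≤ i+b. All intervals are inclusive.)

True

Check F[1,1] alarm at each j in [8,8]:
  j=8: holds (witness at 9)
Found at j=8 → formula holds.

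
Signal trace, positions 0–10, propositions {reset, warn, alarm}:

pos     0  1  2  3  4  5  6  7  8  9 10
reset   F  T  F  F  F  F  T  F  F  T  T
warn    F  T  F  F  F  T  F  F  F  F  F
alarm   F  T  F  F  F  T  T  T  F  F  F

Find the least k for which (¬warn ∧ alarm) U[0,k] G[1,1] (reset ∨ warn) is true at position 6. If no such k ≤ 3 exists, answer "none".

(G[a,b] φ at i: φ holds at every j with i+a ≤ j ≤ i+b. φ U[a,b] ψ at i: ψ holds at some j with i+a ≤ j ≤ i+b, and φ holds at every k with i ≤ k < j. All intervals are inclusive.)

2

Need earliest j ≥ 6 with G[1,1] (reset ∨ warn), and (¬warn ∧ alarm) at every k in [6,j-1].
  j=6: rhs fails.
  j=7: rhs fails.
  j=8: rhs holds; lhs holds on [6,7]. k = 2.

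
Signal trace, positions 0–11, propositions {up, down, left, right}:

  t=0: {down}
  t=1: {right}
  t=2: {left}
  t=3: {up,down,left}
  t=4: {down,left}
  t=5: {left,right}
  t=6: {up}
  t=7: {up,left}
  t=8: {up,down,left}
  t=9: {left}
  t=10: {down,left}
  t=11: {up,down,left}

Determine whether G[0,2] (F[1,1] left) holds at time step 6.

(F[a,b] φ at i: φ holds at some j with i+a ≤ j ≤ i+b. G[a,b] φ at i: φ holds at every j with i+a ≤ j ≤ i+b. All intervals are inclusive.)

Check F[1,1] left at every j in [6,8]:
  j=6: holds (witness at 7)
  j=7: holds (witness at 8)
  j=8: holds (witness at 9)
All positions satisfy it → formula holds.

True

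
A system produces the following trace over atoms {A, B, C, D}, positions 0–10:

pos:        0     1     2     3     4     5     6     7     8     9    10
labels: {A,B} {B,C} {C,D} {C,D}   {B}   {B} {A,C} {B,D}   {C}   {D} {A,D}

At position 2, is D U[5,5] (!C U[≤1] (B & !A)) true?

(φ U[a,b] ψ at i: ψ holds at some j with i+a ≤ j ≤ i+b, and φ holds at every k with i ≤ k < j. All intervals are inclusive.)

False

Need some j in [7,7] with (!C U[≤1] (B & !A)), and D at every k in [2,j-1].
  j=7: (!C U[≤1] (B & !A)) holds, but D fails at k=4 → not this j.
No j in the window works → until fails.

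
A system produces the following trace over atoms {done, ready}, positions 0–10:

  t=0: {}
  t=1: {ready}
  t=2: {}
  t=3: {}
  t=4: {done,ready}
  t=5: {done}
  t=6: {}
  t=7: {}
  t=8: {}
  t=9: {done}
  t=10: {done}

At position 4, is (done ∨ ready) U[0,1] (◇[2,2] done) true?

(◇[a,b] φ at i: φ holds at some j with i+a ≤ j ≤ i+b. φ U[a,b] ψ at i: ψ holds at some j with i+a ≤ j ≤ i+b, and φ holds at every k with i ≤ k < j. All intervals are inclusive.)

Need some j in [4,5] with ◇[2,2] done, and (done ∨ ready) at every k in [4,j-1].
  j=4: ◇[2,2] done — fails (none in [6,6]).
  j=5: ◇[2,2] done — fails (none in [7,7]).
No j in the window works → until fails.

No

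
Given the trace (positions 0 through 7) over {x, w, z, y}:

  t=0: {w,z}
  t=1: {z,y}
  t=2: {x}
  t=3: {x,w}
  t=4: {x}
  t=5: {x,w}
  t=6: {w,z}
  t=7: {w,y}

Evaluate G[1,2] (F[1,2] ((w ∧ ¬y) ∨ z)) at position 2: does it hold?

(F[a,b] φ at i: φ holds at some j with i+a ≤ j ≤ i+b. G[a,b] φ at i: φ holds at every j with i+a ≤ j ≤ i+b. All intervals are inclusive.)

Check F[1,2] ((w ∧ ¬y) ∨ z) at every j in [3,4]:
  j=3: holds (witness at 5)
  j=4: holds (witness at 5)
All positions satisfy it → formula holds.

Holds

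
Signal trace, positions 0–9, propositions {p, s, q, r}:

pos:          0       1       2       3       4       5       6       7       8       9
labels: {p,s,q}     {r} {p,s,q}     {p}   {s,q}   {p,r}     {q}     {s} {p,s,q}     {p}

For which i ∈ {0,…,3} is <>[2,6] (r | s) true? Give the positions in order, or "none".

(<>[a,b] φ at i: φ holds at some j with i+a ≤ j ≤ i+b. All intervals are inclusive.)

Evaluate at each i in [0,3]:
  i=0: ✓ (witness j=2)
  i=1: ✓ (witness j=4)
  i=2: ✓ (witness j=4)
  i=3: ✓ (witness j=5)

0, 1, 2, 3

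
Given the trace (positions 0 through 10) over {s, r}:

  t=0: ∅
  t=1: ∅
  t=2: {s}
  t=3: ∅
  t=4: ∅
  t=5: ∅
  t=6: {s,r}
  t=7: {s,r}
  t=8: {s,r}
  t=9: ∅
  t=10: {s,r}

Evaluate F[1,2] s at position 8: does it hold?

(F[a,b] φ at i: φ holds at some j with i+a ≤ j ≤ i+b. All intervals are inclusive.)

Check s at each j in [9,10]:
  j=9: false
  j=10: true
Found at j=10 → formula holds.

Yes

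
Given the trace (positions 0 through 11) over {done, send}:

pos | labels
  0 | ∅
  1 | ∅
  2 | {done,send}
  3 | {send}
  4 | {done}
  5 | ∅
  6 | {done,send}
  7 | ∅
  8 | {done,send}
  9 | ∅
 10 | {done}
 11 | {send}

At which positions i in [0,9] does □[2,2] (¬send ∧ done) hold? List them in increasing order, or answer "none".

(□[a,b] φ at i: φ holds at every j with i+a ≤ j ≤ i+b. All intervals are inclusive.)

2, 8

Evaluate at each i in [0,9]:
  i=0: ✗ (fails at j=2)
  i=1: ✗ (fails at j=3)
  i=2: ✓ (all of [4,4])
  i=3: ✗ (fails at j=5)
  i=4: ✗ (fails at j=6)
  i=5: ✗ (fails at j=7)
  i=6: ✗ (fails at j=8)
  i=7: ✗ (fails at j=9)
  i=8: ✓ (all of [10,10])
  i=9: ✗ (fails at j=11)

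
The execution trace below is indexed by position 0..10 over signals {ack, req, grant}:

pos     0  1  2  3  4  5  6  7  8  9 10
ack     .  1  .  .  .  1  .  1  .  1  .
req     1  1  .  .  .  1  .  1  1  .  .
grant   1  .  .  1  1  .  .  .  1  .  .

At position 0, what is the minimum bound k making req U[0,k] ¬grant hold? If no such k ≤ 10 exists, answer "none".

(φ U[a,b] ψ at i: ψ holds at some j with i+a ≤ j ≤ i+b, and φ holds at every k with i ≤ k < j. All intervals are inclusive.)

Need earliest j ≥ 0 with ¬grant, and req at every k in [0,j-1].
  j=0: rhs fails.
  j=1: rhs holds; lhs holds on [0,0]. k = 1.

1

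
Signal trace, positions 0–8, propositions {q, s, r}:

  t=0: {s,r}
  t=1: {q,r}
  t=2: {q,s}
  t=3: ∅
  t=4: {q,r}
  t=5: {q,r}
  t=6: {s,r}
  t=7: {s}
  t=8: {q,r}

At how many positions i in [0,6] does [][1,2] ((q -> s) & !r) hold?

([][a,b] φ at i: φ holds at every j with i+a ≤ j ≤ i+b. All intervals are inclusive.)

Evaluate at each i in [0,6]:
  i=0: ✗ (fails at j=1)
  i=1: ✓ (all of [2,3])
  i=2: ✗ (fails at j=4)
  i=3: ✗ (fails at j=4)
  i=4: ✗ (fails at j=5)
  i=5: ✗ (fails at j=6)
  i=6: ✗ (fails at j=8)
Positions where it holds: {1} → 1.

1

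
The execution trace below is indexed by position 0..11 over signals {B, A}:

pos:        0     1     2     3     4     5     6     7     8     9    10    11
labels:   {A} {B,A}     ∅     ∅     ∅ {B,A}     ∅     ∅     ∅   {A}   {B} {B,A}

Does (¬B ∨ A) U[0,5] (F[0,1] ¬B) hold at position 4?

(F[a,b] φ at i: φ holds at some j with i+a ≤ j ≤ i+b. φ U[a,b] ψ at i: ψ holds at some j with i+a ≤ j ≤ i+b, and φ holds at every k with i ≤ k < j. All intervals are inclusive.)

Holds

Need some j in [4,9] with F[0,1] ¬B, and (¬B ∨ A) at every k in [4,j-1].
  j=4: F[0,1] ¬B holds; no prefix to check → satisfied.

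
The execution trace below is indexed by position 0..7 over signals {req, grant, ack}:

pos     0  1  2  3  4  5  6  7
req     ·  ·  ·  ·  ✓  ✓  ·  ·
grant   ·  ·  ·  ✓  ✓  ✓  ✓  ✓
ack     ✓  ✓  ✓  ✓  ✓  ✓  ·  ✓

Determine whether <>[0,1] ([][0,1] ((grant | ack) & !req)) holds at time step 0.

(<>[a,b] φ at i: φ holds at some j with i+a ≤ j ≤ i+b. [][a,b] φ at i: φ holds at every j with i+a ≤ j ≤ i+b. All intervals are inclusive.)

Check [][0,1] ((grant | ack) & !req) at each j in [0,1]:
  j=0: holds on [0,1]
  j=1: holds on [1,2]
Found at j=0 → formula holds.

True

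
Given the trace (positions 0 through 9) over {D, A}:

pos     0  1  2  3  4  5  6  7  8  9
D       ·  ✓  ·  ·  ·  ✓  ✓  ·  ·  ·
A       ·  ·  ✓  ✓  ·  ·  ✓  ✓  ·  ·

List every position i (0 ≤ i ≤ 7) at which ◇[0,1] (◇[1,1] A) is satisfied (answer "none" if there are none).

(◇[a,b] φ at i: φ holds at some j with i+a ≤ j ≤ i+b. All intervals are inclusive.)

Evaluate at each i in [0,7]:
  i=0: ✓ (witness j=1)
  i=1: ✓ (witness j=1)
  i=2: ✓ (witness j=2)
  i=3: ✗ (none in [3,4])
  i=4: ✓ (witness j=5)
  i=5: ✓ (witness j=5)
  i=6: ✓ (witness j=6)
  i=7: ✗ (none in [7,8])

0, 1, 2, 4, 5, 6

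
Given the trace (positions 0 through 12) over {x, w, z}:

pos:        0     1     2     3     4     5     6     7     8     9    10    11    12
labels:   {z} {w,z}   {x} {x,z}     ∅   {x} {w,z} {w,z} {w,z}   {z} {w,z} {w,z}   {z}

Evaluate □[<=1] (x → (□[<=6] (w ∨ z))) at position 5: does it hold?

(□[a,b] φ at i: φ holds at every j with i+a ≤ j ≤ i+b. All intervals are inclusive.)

Check (x → (□[<=6] (w ∨ z))) at every j in [5,6]:
  j=5: antecedent true; consequent fails at 5 → ✗
  j=6: antecedent false → ✓
Fails at j=5 → formula fails.

No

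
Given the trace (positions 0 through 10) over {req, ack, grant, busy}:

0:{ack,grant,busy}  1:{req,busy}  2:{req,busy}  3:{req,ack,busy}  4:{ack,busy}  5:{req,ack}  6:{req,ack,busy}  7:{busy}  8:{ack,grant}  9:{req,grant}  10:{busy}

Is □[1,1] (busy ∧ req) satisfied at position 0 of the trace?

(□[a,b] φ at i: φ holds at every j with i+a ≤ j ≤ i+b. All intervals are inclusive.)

Yes

Check (busy ∧ req) at every j in [1,1]:
  j=1: true
All positions satisfy it → formula holds.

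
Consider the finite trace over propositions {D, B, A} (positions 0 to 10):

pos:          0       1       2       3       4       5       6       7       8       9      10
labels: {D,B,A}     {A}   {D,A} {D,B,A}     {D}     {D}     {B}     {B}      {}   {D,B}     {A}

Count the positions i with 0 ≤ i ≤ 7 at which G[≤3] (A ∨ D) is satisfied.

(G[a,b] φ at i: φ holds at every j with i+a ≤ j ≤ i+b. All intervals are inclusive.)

3

Evaluate at each i in [0,7]:
  i=0: ✓ (all of [0,3])
  i=1: ✓ (all of [1,4])
  i=2: ✓ (all of [2,5])
  i=3: ✗ (fails at j=6)
  i=4: ✗ (fails at j=6)
  i=5: ✗ (fails at j=6)
  i=6: ✗ (fails at j=6)
  i=7: ✗ (fails at j=7)
Positions where it holds: {0, 1, 2} → 3.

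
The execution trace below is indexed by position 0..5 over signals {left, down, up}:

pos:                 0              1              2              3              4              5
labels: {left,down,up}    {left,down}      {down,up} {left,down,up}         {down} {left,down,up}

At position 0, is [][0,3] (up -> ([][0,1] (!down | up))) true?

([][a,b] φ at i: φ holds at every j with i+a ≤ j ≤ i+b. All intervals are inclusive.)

Check (up -> ([][0,1] (!down | up))) at every j in [0,3]:
  j=0: antecedent true; consequent fails at 1 → ✗
  j=1: antecedent false → ✓
  j=2: antecedent true; consequent holds on [2,3] → ✓
  j=3: antecedent true; consequent fails at 4 → ✗
Fails at j=0 → formula fails.

False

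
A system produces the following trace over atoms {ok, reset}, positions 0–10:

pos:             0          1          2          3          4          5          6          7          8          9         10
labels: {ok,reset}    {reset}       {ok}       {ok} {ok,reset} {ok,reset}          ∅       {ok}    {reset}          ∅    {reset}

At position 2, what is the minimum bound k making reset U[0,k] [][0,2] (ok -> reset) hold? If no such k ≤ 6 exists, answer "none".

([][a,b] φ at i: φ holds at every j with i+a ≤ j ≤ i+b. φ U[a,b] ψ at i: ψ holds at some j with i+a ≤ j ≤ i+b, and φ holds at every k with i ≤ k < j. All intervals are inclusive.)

none

Need earliest j ≥ 2 with [][0,2] (ok -> reset), and reset at every k in [2,j-1].
  j=2: rhs fails.
  j=3: rhs fails.
  j=4: rhs holds but lhs fails at k=2.
  j=5: rhs fails.
  j=6: rhs fails.
  j=7: rhs fails.
  j=8: rhs holds but lhs fails at k=2.
No witness within the range → none.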